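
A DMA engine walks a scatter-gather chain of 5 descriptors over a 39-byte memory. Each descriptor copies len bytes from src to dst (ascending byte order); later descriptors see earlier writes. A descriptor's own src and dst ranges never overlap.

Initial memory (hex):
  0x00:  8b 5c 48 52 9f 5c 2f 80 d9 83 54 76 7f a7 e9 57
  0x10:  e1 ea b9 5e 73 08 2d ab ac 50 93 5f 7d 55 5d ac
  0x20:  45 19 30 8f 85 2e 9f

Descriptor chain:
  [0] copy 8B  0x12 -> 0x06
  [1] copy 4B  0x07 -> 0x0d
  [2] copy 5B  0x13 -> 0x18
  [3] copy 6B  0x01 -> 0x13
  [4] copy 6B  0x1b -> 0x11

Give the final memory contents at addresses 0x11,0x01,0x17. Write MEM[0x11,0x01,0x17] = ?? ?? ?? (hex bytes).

[0] 0x12->0x06 len=8 : b9 5e 73 08 2d ab ac 50
[1] 0x07->0x0d len=4 : 5e 73 08 2d
[2] 0x13->0x18 len=5 : 5e 73 08 2d ab
[3] 0x01->0x13 len=6 : 5c 48 52 9f 5c b9
[4] 0x1b->0x11 len=6 : 2d ab 55 5d ac 45
query mem[0x11]=0x2d, mem[0x01]=0x5c, mem[0x17]=0x5c

MEM[0x11,0x01,0x17] = 2d 5c 5c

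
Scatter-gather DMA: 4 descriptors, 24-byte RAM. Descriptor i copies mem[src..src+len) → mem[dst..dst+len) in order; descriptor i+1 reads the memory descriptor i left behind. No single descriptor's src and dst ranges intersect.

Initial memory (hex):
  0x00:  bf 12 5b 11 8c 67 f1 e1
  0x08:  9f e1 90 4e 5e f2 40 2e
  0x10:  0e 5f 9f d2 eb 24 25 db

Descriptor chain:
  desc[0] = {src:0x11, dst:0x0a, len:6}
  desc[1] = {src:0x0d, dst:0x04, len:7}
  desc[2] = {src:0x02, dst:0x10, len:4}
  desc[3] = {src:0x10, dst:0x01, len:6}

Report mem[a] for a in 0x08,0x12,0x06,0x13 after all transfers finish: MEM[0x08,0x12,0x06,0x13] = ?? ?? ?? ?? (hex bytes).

[0] 0x11->0x0a len=6 : 5f 9f d2 eb 24 25
[1] 0x0d->0x04 len=7 : eb 24 25 0e 5f 9f d2
[2] 0x02->0x10 len=4 : 5b 11 eb 24
[3] 0x10->0x01 len=6 : 5b 11 eb 24 eb 24
query mem[0x08]=0x5f, mem[0x12]=0xeb, mem[0x06]=0x24, mem[0x13]=0x24

MEM[0x08,0x12,0x06,0x13] = 5f eb 24 24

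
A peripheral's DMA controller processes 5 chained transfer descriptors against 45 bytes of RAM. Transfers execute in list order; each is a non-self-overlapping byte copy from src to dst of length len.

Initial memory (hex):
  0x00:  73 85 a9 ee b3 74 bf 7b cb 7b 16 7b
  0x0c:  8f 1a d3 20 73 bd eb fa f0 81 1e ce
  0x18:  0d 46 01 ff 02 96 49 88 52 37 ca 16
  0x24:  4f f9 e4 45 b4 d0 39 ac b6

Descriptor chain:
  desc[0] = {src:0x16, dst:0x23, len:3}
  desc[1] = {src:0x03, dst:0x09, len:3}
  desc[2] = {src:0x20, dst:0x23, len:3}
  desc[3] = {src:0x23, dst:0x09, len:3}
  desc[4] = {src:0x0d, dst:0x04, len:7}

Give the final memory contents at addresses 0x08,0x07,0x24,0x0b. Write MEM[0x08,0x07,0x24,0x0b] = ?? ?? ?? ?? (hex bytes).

  after D0: wrote 3B at 0x23 = 1ece0d
  after D1: wrote 3B at 0x09 = eeb374
  after D2: wrote 3B at 0x23 = 5237ca
  after D3: wrote 3B at 0x09 = 5237ca
  after D4: wrote 7B at 0x04 = 1ad32073bdebfa
query mem[0x08]=0xbd, mem[0x07]=0x73, mem[0x24]=0x37, mem[0x0b]=0xca

MEM[0x08,0x07,0x24,0x0b] = bd 73 37 ca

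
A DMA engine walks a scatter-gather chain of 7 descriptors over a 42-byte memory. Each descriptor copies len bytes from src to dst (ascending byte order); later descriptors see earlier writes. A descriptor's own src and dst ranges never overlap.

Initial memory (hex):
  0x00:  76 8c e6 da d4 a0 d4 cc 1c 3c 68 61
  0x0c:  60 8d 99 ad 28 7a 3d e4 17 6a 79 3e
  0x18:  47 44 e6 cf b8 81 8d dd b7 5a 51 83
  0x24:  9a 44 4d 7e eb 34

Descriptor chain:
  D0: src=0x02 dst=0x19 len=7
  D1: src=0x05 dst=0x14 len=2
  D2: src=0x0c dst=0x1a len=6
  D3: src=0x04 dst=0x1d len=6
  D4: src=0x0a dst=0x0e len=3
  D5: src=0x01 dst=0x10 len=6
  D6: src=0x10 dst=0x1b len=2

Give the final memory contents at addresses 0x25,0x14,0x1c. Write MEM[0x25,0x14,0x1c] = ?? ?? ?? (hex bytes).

MEM[0x25,0x14,0x1c] = 44 a0 e6

D0: mem[0x19..0x1f] <- [e6 da d4 a0 d4 cc 1c]
D1: mem[0x14..0x15] <- [a0 d4]
D2: mem[0x1a..0x1f] <- [60 8d 99 ad 28 7a]
D3: mem[0x1d..0x22] <- [d4 a0 d4 cc 1c 3c]
D4: mem[0x0e..0x10] <- [68 61 60]
D5: mem[0x10..0x15] <- [8c e6 da d4 a0 d4]
D6: mem[0x1b..0x1c] <- [8c e6]
query mem[0x25]=0x44, mem[0x14]=0xa0, mem[0x1c]=0xe6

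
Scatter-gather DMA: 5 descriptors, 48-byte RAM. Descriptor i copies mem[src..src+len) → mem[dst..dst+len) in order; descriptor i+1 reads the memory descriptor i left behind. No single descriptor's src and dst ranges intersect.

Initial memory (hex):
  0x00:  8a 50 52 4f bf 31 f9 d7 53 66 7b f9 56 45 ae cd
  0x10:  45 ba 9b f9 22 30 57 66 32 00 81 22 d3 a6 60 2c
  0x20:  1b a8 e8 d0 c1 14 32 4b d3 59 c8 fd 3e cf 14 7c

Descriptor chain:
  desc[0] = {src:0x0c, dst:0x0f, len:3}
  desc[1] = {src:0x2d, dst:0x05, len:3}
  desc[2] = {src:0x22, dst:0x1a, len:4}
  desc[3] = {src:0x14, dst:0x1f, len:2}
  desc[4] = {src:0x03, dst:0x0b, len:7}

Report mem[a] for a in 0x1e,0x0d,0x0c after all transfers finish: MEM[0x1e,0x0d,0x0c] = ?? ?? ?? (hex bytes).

[0] 0x0c->0x0f len=3 : 56 45 ae
[1] 0x2d->0x05 len=3 : cf 14 7c
[2] 0x22->0x1a len=4 : e8 d0 c1 14
[3] 0x14->0x1f len=2 : 22 30
[4] 0x03->0x0b len=7 : 4f bf cf 14 7c 53 66
query mem[0x1e]=0x60, mem[0x0d]=0xcf, mem[0x0c]=0xbf

MEM[0x1e,0x0d,0x0c] = 60 cf bf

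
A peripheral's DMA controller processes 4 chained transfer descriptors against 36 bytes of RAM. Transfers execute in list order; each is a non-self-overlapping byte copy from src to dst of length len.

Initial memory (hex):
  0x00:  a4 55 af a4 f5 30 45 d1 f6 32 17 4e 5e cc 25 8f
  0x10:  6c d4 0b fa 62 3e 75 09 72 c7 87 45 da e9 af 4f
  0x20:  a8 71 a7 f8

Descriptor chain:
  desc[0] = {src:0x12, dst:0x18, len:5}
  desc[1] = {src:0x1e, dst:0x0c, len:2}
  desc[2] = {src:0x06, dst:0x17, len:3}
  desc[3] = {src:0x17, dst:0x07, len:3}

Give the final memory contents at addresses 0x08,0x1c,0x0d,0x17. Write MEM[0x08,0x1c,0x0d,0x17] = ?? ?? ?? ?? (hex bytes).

[0] 0x12->0x18 len=5 : 0b fa 62 3e 75
[1] 0x1e->0x0c len=2 : af 4f
[2] 0x06->0x17 len=3 : 45 d1 f6
[3] 0x17->0x07 len=3 : 45 d1 f6
query mem[0x08]=0xd1, mem[0x1c]=0x75, mem[0x0d]=0x4f, mem[0x17]=0x45

MEM[0x08,0x1c,0x0d,0x17] = d1 75 4f 45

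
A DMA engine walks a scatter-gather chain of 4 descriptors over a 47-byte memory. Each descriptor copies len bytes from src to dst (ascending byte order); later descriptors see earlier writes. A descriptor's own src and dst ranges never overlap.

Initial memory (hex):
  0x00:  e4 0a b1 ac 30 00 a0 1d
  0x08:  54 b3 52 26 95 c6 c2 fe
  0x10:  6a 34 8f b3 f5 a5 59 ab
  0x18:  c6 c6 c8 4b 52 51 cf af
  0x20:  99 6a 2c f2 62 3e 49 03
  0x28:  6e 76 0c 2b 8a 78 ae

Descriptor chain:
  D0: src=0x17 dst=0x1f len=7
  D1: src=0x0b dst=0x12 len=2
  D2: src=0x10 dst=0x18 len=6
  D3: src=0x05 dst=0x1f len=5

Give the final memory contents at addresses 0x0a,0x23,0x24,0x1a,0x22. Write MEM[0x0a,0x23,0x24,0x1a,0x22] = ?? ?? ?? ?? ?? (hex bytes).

MEM[0x0a,0x23,0x24,0x1a,0x22] = 52 b3 52 26 54

[0] 0x17->0x1f len=7 : ab c6 c6 c8 4b 52 51
[1] 0x0b->0x12 len=2 : 26 95
[2] 0x10->0x18 len=6 : 6a 34 26 95 f5 a5
[3] 0x05->0x1f len=5 : 00 a0 1d 54 b3
query mem[0x0a]=0x52, mem[0x23]=0xb3, mem[0x24]=0x52, mem[0x1a]=0x26, mem[0x22]=0x54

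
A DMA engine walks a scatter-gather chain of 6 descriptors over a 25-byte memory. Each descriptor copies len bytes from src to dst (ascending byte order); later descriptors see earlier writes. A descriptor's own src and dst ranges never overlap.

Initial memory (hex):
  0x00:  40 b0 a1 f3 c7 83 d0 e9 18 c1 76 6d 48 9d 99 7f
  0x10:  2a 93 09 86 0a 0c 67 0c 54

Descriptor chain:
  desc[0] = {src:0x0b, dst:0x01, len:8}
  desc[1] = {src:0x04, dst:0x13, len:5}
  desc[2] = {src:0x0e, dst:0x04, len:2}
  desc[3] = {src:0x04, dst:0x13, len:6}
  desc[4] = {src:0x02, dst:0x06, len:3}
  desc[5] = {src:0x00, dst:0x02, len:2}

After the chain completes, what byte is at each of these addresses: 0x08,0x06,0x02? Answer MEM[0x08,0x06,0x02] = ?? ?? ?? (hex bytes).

MEM[0x08,0x06,0x02] = 99 48 40

D0: mem[0x01..0x08] <- [6d 48 9d 99 7f 2a 93 09]
D1: mem[0x13..0x17] <- [99 7f 2a 93 09]
D2: mem[0x04..0x05] <- [99 7f]
D3: mem[0x13..0x18] <- [99 7f 2a 93 09 c1]
D4: mem[0x06..0x08] <- [48 9d 99]
D5: mem[0x02..0x03] <- [40 6d]
query mem[0x08]=0x99, mem[0x06]=0x48, mem[0x02]=0x40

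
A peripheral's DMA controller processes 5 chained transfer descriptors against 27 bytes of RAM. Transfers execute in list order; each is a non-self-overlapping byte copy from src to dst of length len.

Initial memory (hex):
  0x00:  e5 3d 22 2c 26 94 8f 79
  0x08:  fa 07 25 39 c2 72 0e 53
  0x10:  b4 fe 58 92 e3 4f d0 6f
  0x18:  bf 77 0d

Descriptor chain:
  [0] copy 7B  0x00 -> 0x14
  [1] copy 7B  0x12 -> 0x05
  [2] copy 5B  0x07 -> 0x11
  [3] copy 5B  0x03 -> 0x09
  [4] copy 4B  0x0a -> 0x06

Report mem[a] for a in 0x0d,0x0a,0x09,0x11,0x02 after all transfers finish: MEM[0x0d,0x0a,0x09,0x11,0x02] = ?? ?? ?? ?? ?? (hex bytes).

MEM[0x0d,0x0a,0x09,0x11,0x02] = e5 26 e5 e5 22

#0 dst[0x14+7] := {0xe5,0x3d,0x22,0x2c,0x26,0x94,0x8f}
#1 dst[0x05+7] := {0x58,0x92,0xe5,0x3d,0x22,0x2c,0x26}
#2 dst[0x11+5] := {0xe5,0x3d,0x22,0x2c,0x26}
#3 dst[0x09+5] := {0x2c,0x26,0x58,0x92,0xe5}
#4 dst[0x06+4] := {0x26,0x58,0x92,0xe5}
query mem[0x0d]=0xe5, mem[0x0a]=0x26, mem[0x09]=0xe5, mem[0x11]=0xe5, mem[0x02]=0x22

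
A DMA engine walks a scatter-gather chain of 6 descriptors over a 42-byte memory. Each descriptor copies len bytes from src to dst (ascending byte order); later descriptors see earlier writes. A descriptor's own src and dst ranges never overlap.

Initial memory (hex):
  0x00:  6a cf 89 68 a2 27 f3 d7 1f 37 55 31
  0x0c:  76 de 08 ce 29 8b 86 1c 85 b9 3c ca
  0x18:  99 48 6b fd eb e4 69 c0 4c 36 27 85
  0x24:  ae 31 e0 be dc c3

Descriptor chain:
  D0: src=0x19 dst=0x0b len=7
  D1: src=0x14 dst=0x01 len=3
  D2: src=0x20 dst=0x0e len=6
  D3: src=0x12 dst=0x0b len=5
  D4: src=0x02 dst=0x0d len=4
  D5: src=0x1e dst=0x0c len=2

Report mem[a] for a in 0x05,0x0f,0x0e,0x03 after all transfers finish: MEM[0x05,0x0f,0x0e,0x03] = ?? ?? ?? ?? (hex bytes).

#0 dst[0x0b+7] := {0x48,0x6b,0xfd,0xeb,0xe4,0x69,0xc0}
#1 dst[0x01+3] := {0x85,0xb9,0x3c}
#2 dst[0x0e+6] := {0x4c,0x36,0x27,0x85,0xae,0x31}
#3 dst[0x0b+5] := {0xae,0x31,0x85,0xb9,0x3c}
#4 dst[0x0d+4] := {0xb9,0x3c,0xa2,0x27}
#5 dst[0x0c+2] := {0x69,0xc0}
query mem[0x05]=0x27, mem[0x0f]=0xa2, mem[0x0e]=0x3c, mem[0x03]=0x3c

MEM[0x05,0x0f,0x0e,0x03] = 27 a2 3c 3c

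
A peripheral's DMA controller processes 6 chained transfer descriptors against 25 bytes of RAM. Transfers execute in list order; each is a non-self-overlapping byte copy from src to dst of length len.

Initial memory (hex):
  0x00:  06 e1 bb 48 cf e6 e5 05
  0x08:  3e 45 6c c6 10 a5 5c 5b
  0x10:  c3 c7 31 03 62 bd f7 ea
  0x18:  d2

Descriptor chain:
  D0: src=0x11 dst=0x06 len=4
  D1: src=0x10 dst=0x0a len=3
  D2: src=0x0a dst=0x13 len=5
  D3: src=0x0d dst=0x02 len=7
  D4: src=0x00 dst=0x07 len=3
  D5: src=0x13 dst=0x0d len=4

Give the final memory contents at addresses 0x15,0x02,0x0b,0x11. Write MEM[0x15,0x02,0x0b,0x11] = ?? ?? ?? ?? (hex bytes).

MEM[0x15,0x02,0x0b,0x11] = 31 a5 c7 c7

[0] 0x11->0x06 len=4 : c7 31 03 62
[1] 0x10->0x0a len=3 : c3 c7 31
[2] 0x0a->0x13 len=5 : c3 c7 31 a5 5c
[3] 0x0d->0x02 len=7 : a5 5c 5b c3 c7 31 c3
[4] 0x00->0x07 len=3 : 06 e1 a5
[5] 0x13->0x0d len=4 : c3 c7 31 a5
query mem[0x15]=0x31, mem[0x02]=0xa5, mem[0x0b]=0xc7, mem[0x11]=0xc7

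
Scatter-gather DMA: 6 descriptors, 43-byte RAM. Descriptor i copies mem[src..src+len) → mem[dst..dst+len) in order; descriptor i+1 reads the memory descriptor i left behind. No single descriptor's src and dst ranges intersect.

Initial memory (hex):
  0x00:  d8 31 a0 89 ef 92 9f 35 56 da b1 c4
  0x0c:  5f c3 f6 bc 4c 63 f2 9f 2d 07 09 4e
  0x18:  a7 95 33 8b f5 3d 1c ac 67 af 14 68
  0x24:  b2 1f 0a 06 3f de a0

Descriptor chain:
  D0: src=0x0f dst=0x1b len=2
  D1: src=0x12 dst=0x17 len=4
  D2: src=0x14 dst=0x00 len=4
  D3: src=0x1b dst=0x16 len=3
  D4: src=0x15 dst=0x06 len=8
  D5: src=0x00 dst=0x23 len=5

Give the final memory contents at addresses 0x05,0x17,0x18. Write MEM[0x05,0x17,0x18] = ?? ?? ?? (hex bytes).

  after D0: wrote 2B at 0x1b = bc4c
  after D1: wrote 4B at 0x17 = f29f2d07
  after D2: wrote 4B at 0x00 = 2d0709f2
  after D3: wrote 3B at 0x16 = bc4c3d
  after D4: wrote 8B at 0x06 = 07bc4c3d2d07bc4c
  after D5: wrote 5B at 0x23 = 2d0709f2ef
query mem[0x05]=0x92, mem[0x17]=0x4c, mem[0x18]=0x3d

MEM[0x05,0x17,0x18] = 92 4c 3d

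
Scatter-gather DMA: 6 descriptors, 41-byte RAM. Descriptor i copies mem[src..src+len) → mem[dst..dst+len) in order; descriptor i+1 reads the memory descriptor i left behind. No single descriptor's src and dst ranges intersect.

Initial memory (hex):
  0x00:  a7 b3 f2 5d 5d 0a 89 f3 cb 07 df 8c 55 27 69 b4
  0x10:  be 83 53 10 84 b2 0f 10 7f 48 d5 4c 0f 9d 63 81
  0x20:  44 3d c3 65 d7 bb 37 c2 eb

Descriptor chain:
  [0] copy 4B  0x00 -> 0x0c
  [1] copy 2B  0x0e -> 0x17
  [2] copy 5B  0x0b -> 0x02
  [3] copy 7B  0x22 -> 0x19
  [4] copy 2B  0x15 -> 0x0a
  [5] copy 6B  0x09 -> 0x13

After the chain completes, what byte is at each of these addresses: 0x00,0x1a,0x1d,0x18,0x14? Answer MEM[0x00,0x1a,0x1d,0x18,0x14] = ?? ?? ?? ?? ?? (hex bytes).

[0] 0x00->0x0c len=4 : a7 b3 f2 5d
[1] 0x0e->0x17 len=2 : f2 5d
[2] 0x0b->0x02 len=5 : 8c a7 b3 f2 5d
[3] 0x22->0x19 len=7 : c3 65 d7 bb 37 c2 eb
[4] 0x15->0x0a len=2 : b2 0f
[5] 0x09->0x13 len=6 : 07 b2 0f a7 b3 f2
query mem[0x00]=0xa7, mem[0x1a]=0x65, mem[0x1d]=0x37, mem[0x18]=0xf2, mem[0x14]=0xb2

MEM[0x00,0x1a,0x1d,0x18,0x14] = a7 65 37 f2 b2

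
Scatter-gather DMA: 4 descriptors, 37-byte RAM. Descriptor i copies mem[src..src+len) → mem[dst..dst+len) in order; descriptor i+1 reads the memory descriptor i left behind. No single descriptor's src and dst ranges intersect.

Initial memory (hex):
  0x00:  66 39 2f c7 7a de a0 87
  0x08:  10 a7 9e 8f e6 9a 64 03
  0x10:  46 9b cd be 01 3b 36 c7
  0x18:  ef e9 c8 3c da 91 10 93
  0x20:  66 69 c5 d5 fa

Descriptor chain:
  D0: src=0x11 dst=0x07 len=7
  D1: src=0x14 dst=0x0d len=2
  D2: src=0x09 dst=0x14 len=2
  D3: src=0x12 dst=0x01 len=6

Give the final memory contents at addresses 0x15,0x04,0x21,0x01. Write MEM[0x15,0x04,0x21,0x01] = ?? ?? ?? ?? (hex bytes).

D0: mem[0x07..0x0d] <- [9b cd be 01 3b 36 c7]
D1: mem[0x0d..0x0e] <- [01 3b]
D2: mem[0x14..0x15] <- [be 01]
D3: mem[0x01..0x06] <- [cd be be 01 36 c7]
query mem[0x15]=0x01, mem[0x04]=0x01, mem[0x21]=0x69, mem[0x01]=0xcd

MEM[0x15,0x04,0x21,0x01] = 01 01 69 cd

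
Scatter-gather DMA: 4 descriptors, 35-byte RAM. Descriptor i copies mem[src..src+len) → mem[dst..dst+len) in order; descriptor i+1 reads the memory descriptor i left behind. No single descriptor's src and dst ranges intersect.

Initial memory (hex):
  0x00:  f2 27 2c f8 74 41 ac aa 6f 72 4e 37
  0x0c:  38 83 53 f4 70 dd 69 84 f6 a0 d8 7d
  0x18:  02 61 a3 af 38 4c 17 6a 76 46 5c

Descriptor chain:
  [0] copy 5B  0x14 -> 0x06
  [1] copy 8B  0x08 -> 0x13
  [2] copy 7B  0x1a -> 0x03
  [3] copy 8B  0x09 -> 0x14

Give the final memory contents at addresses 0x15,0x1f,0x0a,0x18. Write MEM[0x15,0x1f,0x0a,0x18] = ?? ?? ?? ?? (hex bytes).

[0] 0x14->0x06 len=5 : f6 a0 d8 7d 02
[1] 0x08->0x13 len=8 : d8 7d 02 37 38 83 53 f4
[2] 0x1a->0x03 len=7 : f4 af 38 4c 17 6a 76
[3] 0x09->0x14 len=8 : 76 02 37 38 83 53 f4 70
query mem[0x15]=0x02, mem[0x1f]=0x6a, mem[0x0a]=0x02, mem[0x18]=0x83

MEM[0x15,0x1f,0x0a,0x18] = 02 6a 02 83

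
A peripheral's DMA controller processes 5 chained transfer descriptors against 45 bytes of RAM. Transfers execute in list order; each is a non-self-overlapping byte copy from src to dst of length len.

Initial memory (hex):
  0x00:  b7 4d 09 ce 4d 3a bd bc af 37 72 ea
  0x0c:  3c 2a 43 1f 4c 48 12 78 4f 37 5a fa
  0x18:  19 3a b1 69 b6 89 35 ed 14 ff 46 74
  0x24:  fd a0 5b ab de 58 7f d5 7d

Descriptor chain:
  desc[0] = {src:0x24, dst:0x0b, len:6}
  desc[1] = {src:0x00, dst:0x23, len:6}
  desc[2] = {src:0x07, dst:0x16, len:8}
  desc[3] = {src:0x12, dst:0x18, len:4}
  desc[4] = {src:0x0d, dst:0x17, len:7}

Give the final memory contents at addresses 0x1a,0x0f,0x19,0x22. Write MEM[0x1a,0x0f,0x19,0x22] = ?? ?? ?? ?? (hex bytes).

[0] 0x24->0x0b len=6 : fd a0 5b ab de 58
[1] 0x00->0x23 len=6 : b7 4d 09 ce 4d 3a
[2] 0x07->0x16 len=8 : bc af 37 72 fd a0 5b ab
[3] 0x12->0x18 len=4 : 12 78 4f 37
[4] 0x0d->0x17 len=7 : 5b ab de 58 48 12 78
query mem[0x1a]=0x58, mem[0x0f]=0xde, mem[0x19]=0xde, mem[0x22]=0x46

MEM[0x1a,0x0f,0x19,0x22] = 58 de de 46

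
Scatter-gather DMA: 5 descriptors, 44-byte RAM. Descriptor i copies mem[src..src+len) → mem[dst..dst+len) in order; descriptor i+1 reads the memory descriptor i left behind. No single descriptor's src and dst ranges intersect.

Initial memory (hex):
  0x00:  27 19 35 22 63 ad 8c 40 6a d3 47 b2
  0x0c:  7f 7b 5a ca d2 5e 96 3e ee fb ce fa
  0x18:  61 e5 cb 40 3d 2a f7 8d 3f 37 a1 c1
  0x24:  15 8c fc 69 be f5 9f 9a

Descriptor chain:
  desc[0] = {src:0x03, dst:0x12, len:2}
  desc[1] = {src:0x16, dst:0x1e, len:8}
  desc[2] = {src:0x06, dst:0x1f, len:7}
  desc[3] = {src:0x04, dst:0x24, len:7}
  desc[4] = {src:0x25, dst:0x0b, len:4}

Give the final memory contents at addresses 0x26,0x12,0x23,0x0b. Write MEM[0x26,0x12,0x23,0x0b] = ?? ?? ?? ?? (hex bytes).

D0: mem[0x12..0x13] <- [22 63]
D1: mem[0x1e..0x25] <- [ce fa 61 e5 cb 40 3d 2a]
D2: mem[0x1f..0x25] <- [8c 40 6a d3 47 b2 7f]
D3: mem[0x24..0x2a] <- [63 ad 8c 40 6a d3 47]
D4: mem[0x0b..0x0e] <- [ad 8c 40 6a]
query mem[0x26]=0x8c, mem[0x12]=0x22, mem[0x23]=0x47, mem[0x0b]=0xad

MEM[0x26,0x12,0x23,0x0b] = 8c 22 47 ad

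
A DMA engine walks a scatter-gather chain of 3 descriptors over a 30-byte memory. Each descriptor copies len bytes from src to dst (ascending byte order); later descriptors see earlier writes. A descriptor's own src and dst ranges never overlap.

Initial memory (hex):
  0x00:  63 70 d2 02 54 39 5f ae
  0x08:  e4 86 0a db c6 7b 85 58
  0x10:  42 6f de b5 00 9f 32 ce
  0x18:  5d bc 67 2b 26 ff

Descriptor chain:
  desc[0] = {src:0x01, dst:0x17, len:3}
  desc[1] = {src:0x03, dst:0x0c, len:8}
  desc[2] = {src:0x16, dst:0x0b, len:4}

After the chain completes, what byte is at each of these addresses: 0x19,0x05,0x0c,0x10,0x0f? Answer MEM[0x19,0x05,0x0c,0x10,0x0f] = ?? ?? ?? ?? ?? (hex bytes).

  after D0: wrote 3B at 0x17 = 70d202
  after D1: wrote 8B at 0x0c = 0254395faee4860a
  after D2: wrote 4B at 0x0b = 3270d202
query mem[0x19]=0x02, mem[0x05]=0x39, mem[0x0c]=0x70, mem[0x10]=0xae, mem[0x0f]=0x5f

MEM[0x19,0x05,0x0c,0x10,0x0f] = 02 39 70 ae 5f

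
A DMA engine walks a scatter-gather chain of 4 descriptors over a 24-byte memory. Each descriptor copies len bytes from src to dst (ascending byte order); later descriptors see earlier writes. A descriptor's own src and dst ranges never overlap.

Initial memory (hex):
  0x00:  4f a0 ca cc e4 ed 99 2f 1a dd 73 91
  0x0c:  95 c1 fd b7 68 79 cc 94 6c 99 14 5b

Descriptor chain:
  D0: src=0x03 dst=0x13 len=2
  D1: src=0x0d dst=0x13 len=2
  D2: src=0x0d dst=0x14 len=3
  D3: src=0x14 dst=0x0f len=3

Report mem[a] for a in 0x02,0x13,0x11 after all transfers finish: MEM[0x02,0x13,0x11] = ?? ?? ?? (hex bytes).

[0] 0x03->0x13 len=2 : cc e4
[1] 0x0d->0x13 len=2 : c1 fd
[2] 0x0d->0x14 len=3 : c1 fd b7
[3] 0x14->0x0f len=3 : c1 fd b7
query mem[0x02]=0xca, mem[0x13]=0xc1, mem[0x11]=0xb7

MEM[0x02,0x13,0x11] = ca c1 b7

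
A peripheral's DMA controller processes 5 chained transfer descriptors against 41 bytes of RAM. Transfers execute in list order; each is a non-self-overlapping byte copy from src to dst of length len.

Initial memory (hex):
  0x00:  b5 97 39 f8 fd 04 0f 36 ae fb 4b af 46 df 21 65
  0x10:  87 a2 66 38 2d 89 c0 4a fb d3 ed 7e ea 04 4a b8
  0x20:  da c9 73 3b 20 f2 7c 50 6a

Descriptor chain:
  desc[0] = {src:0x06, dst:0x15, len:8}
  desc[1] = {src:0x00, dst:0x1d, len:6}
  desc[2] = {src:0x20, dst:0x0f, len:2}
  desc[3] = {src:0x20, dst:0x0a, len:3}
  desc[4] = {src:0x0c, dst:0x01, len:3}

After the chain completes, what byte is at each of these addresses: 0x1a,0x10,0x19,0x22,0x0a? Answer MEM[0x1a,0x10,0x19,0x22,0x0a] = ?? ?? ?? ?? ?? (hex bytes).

MEM[0x1a,0x10,0x19,0x22,0x0a] = af fd 4b 04 f8

[0] 0x06->0x15 len=8 : 0f 36 ae fb 4b af 46 df
[1] 0x00->0x1d len=6 : b5 97 39 f8 fd 04
[2] 0x20->0x0f len=2 : f8 fd
[3] 0x20->0x0a len=3 : f8 fd 04
[4] 0x0c->0x01 len=3 : 04 df 21
query mem[0x1a]=0xaf, mem[0x10]=0xfd, mem[0x19]=0x4b, mem[0x22]=0x04, mem[0x0a]=0xf8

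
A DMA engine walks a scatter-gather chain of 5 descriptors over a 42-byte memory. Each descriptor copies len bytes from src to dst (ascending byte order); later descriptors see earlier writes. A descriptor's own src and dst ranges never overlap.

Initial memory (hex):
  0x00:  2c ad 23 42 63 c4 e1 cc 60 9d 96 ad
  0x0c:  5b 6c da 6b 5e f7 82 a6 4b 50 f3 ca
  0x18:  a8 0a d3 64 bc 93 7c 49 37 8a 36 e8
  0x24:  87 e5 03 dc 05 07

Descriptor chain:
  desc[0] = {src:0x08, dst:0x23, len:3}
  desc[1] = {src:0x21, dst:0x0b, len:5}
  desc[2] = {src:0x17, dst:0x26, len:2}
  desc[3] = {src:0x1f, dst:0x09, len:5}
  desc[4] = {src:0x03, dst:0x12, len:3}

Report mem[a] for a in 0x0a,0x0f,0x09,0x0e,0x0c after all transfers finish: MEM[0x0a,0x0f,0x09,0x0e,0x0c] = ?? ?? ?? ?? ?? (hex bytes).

MEM[0x0a,0x0f,0x09,0x0e,0x0c] = 37 96 49 9d 36

D0: mem[0x23..0x25] <- [60 9d 96]
D1: mem[0x0b..0x0f] <- [8a 36 60 9d 96]
D2: mem[0x26..0x27] <- [ca a8]
D3: mem[0x09..0x0d] <- [49 37 8a 36 60]
D4: mem[0x12..0x14] <- [42 63 c4]
query mem[0x0a]=0x37, mem[0x0f]=0x96, mem[0x09]=0x49, mem[0x0e]=0x9d, mem[0x0c]=0x36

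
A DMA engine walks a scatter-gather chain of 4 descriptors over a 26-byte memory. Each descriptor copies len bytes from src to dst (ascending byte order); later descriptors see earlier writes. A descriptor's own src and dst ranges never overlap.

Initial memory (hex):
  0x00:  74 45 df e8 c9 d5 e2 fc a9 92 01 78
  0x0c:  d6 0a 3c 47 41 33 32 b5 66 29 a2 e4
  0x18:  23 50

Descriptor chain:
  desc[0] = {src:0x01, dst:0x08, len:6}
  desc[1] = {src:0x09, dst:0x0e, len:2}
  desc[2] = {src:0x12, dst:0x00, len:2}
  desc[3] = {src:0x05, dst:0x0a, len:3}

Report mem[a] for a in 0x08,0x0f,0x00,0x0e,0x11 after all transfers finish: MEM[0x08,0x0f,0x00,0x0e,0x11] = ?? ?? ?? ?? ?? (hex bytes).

MEM[0x08,0x0f,0x00,0x0e,0x11] = 45 e8 32 df 33

#0 dst[0x08+6] := {0x45,0xdf,0xe8,0xc9,0xd5,0xe2}
#1 dst[0x0e+2] := {0xdf,0xe8}
#2 dst[0x00+2] := {0x32,0xb5}
#3 dst[0x0a+3] := {0xd5,0xe2,0xfc}
query mem[0x08]=0x45, mem[0x0f]=0xe8, mem[0x00]=0x32, mem[0x0e]=0xdf, mem[0x11]=0x33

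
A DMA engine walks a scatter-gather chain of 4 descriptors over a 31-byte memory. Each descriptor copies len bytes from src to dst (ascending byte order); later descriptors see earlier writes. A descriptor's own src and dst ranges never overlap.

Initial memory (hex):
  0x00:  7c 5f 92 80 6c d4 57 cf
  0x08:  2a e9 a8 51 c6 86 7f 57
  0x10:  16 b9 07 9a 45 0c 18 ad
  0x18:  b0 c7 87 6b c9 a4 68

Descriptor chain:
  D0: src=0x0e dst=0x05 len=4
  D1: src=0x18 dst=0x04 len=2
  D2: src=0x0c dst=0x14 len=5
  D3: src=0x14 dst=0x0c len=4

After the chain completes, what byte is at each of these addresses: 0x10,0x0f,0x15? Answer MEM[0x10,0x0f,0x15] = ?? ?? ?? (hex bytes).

MEM[0x10,0x0f,0x15] = 16 57 86

D0: mem[0x05..0x08] <- [7f 57 16 b9]
D1: mem[0x04..0x05] <- [b0 c7]
D2: mem[0x14..0x18] <- [c6 86 7f 57 16]
D3: mem[0x0c..0x0f] <- [c6 86 7f 57]
query mem[0x10]=0x16, mem[0x0f]=0x57, mem[0x15]=0x86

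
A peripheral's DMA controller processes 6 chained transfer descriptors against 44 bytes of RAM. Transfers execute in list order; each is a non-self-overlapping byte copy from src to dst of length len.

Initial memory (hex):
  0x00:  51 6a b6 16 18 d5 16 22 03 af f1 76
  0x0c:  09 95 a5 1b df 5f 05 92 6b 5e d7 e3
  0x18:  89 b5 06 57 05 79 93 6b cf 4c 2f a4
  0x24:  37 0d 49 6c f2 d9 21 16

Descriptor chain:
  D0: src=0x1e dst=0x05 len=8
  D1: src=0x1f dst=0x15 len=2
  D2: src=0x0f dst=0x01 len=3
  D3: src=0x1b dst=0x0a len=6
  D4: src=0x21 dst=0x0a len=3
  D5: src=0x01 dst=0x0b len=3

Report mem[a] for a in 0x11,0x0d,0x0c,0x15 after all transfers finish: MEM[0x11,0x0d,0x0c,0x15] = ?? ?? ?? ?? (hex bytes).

#0 dst[0x05+8] := {0x93,0x6b,0xcf,0x4c,0x2f,0xa4,0x37,0x0d}
#1 dst[0x15+2] := {0x6b,0xcf}
#2 dst[0x01+3] := {0x1b,0xdf,0x5f}
#3 dst[0x0a+6] := {0x57,0x05,0x79,0x93,0x6b,0xcf}
#4 dst[0x0a+3] := {0x4c,0x2f,0xa4}
#5 dst[0x0b+3] := {0x1b,0xdf,0x5f}
query mem[0x11]=0x5f, mem[0x0d]=0x5f, mem[0x0c]=0xdf, mem[0x15]=0x6b

MEM[0x11,0x0d,0x0c,0x15] = 5f 5f df 6b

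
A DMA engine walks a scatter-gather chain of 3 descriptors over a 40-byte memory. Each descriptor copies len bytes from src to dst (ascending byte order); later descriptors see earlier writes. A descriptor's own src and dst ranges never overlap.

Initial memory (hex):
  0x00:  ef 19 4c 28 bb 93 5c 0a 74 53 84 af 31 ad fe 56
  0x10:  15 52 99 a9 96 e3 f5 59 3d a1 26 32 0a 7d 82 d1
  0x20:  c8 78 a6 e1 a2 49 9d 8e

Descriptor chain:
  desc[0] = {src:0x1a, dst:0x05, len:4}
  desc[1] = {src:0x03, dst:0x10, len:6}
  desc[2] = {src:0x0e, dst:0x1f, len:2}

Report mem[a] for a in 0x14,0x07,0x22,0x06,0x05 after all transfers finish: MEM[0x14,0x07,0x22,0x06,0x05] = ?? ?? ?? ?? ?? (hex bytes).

  after D0: wrote 4B at 0x05 = 26320a7d
  after D1: wrote 6B at 0x10 = 28bb26320a7d
  after D2: wrote 2B at 0x1f = fe56
query mem[0x14]=0x0a, mem[0x07]=0x0a, mem[0x22]=0xa6, mem[0x06]=0x32, mem[0x05]=0x26

MEM[0x14,0x07,0x22,0x06,0x05] = 0a 0a a6 32 26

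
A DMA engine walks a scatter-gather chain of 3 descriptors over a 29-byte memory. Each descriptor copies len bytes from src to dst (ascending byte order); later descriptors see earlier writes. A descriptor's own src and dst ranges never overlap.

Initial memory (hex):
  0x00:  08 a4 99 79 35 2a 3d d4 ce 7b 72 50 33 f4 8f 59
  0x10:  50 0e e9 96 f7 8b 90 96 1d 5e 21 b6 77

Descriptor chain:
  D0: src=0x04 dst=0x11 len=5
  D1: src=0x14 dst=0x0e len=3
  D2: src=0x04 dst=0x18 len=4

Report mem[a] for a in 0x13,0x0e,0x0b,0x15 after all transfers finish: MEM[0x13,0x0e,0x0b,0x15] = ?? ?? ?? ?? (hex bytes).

MEM[0x13,0x0e,0x0b,0x15] = 3d d4 50 ce

  after D0: wrote 5B at 0x11 = 352a3dd4ce
  after D1: wrote 3B at 0x0e = d4ce90
  after D2: wrote 4B at 0x18 = 352a3dd4
query mem[0x13]=0x3d, mem[0x0e]=0xd4, mem[0x0b]=0x50, mem[0x15]=0xce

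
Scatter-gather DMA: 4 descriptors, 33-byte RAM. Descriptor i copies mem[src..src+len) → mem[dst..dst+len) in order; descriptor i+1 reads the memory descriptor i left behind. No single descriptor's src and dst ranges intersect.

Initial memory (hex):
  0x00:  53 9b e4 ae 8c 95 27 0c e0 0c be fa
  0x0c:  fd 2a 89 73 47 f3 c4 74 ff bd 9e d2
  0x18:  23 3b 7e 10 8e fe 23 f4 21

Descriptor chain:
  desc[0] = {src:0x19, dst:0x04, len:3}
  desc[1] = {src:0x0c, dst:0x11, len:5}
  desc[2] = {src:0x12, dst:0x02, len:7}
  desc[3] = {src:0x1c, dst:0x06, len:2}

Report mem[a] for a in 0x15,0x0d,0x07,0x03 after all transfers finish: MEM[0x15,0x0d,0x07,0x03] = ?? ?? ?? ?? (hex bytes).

#0 dst[0x04+3] := {0x3b,0x7e,0x10}
#1 dst[0x11+5] := {0xfd,0x2a,0x89,0x73,0x47}
#2 dst[0x02+7] := {0x2a,0x89,0x73,0x47,0x9e,0xd2,0x23}
#3 dst[0x06+2] := {0x8e,0xfe}
query mem[0x15]=0x47, mem[0x0d]=0x2a, mem[0x07]=0xfe, mem[0x03]=0x89

MEM[0x15,0x0d,0x07,0x03] = 47 2a fe 89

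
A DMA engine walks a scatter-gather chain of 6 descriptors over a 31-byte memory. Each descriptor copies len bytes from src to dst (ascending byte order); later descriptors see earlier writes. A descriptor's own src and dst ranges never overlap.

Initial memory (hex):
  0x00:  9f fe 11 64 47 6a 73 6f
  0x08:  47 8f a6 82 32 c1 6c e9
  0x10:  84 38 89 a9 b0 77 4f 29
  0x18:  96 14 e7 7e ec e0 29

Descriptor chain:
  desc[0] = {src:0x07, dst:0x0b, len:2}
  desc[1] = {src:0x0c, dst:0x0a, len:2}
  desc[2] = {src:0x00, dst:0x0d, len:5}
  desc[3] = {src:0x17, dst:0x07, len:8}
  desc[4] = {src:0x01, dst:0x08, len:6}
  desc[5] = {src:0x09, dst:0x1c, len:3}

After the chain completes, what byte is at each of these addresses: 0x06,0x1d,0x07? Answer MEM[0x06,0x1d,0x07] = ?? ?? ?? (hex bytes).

MEM[0x06,0x1d,0x07] = 73 64 29

[0] 0x07->0x0b len=2 : 6f 47
[1] 0x0c->0x0a len=2 : 47 c1
[2] 0x00->0x0d len=5 : 9f fe 11 64 47
[3] 0x17->0x07 len=8 : 29 96 14 e7 7e ec e0 29
[4] 0x01->0x08 len=6 : fe 11 64 47 6a 73
[5] 0x09->0x1c len=3 : 11 64 47
query mem[0x06]=0x73, mem[0x1d]=0x64, mem[0x07]=0x29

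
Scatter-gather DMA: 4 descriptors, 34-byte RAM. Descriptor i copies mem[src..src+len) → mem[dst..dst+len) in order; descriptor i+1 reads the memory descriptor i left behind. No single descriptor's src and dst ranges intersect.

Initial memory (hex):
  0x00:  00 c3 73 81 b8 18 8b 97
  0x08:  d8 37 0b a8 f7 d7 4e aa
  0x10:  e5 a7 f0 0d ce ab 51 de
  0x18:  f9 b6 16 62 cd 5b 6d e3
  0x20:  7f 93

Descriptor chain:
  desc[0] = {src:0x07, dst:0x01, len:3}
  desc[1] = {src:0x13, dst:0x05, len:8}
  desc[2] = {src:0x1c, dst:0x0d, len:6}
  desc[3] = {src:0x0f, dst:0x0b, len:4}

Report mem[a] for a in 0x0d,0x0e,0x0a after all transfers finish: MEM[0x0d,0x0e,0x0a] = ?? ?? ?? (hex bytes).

MEM[0x0d,0x0e,0x0a] = 7f 93 f9

[0] 0x07->0x01 len=3 : 97 d8 37
[1] 0x13->0x05 len=8 : 0d ce ab 51 de f9 b6 16
[2] 0x1c->0x0d len=6 : cd 5b 6d e3 7f 93
[3] 0x0f->0x0b len=4 : 6d e3 7f 93
query mem[0x0d]=0x7f, mem[0x0e]=0x93, mem[0x0a]=0xf9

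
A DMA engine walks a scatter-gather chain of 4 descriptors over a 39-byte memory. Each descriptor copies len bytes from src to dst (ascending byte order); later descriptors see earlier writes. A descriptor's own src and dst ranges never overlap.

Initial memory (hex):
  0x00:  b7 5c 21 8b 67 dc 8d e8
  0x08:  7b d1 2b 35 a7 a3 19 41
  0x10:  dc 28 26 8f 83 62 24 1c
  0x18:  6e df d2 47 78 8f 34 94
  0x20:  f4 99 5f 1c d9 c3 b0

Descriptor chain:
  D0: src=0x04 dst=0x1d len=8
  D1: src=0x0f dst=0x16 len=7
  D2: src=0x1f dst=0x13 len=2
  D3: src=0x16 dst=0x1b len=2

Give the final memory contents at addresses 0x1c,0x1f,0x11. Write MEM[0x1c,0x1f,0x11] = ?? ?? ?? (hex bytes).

#0 dst[0x1d+8] := {0x67,0xdc,0x8d,0xe8,0x7b,0xd1,0x2b,0x35}
#1 dst[0x16+7] := {0x41,0xdc,0x28,0x26,0x8f,0x83,0x62}
#2 dst[0x13+2] := {0x8d,0xe8}
#3 dst[0x1b+2] := {0x41,0xdc}
query mem[0x1c]=0xdc, mem[0x1f]=0x8d, mem[0x11]=0x28

MEM[0x1c,0x1f,0x11] = dc 8d 28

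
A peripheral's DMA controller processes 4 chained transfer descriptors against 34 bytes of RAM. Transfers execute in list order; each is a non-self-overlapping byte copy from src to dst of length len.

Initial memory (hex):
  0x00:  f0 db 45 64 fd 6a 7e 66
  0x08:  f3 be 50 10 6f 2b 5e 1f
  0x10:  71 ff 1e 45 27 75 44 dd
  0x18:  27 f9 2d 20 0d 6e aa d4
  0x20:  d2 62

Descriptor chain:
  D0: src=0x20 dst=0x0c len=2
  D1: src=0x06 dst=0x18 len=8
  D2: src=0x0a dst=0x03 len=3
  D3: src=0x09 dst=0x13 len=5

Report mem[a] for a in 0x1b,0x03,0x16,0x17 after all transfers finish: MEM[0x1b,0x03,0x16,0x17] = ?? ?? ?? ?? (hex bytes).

MEM[0x1b,0x03,0x16,0x17] = be 50 d2 62

D0: mem[0x0c..0x0d] <- [d2 62]
D1: mem[0x18..0x1f] <- [7e 66 f3 be 50 10 d2 62]
D2: mem[0x03..0x05] <- [50 10 d2]
D3: mem[0x13..0x17] <- [be 50 10 d2 62]
query mem[0x1b]=0xbe, mem[0x03]=0x50, mem[0x16]=0xd2, mem[0x17]=0x62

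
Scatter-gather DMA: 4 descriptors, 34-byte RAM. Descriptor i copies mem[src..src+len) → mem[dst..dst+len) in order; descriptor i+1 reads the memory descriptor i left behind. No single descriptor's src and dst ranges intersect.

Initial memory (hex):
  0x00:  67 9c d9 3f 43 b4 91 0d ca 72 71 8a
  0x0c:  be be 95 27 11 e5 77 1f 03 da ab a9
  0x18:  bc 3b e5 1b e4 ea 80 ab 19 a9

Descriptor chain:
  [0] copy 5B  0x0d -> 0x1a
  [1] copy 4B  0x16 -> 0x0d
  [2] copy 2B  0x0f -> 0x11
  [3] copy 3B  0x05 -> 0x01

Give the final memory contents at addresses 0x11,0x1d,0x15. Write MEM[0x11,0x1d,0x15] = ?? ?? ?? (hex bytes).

D0: mem[0x1a..0x1e] <- [be 95 27 11 e5]
D1: mem[0x0d..0x10] <- [ab a9 bc 3b]
D2: mem[0x11..0x12] <- [bc 3b]
D3: mem[0x01..0x03] <- [b4 91 0d]
query mem[0x11]=0xbc, mem[0x1d]=0x11, mem[0x15]=0xda

MEM[0x11,0x1d,0x15] = bc 11 da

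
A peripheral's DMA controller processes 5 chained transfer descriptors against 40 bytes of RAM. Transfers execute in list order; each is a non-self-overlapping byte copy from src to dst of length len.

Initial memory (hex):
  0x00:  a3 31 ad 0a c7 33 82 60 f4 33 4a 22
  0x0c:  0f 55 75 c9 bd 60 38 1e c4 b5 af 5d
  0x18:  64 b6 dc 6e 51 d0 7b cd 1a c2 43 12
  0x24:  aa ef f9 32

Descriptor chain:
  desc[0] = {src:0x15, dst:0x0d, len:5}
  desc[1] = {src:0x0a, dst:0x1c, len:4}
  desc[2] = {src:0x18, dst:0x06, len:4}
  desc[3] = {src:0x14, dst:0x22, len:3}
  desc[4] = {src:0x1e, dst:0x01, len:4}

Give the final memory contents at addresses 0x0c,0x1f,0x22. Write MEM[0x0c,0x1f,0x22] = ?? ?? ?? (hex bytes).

MEM[0x0c,0x1f,0x22] = 0f b5 c4

D0: mem[0x0d..0x11] <- [b5 af 5d 64 b6]
D1: mem[0x1c..0x1f] <- [4a 22 0f b5]
D2: mem[0x06..0x09] <- [64 b6 dc 6e]
D3: mem[0x22..0x24] <- [c4 b5 af]
D4: mem[0x01..0x04] <- [0f b5 1a c2]
query mem[0x0c]=0x0f, mem[0x1f]=0xb5, mem[0x22]=0xc4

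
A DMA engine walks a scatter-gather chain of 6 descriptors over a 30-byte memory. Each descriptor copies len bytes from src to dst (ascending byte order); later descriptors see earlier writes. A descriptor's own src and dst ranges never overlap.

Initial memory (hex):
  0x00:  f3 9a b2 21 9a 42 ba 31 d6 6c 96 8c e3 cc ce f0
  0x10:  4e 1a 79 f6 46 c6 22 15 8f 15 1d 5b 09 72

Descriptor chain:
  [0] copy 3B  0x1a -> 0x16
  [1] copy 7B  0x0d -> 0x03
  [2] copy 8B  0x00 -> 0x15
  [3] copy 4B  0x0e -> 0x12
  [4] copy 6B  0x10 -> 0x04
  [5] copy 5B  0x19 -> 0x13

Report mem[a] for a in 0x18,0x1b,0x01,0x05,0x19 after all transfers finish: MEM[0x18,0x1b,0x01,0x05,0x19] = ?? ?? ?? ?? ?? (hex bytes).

#0 dst[0x16+3] := {0x1d,0x5b,0x09}
#1 dst[0x03+7] := {0xcc,0xce,0xf0,0x4e,0x1a,0x79,0xf6}
#2 dst[0x15+8] := {0xf3,0x9a,0xb2,0xcc,0xce,0xf0,0x4e,0x1a}
#3 dst[0x12+4] := {0xce,0xf0,0x4e,0x1a}
#4 dst[0x04+6] := {0x4e,0x1a,0xce,0xf0,0x4e,0x1a}
#5 dst[0x13+5] := {0xce,0xf0,0x4e,0x1a,0x72}
query mem[0x18]=0xcc, mem[0x1b]=0x4e, mem[0x01]=0x9a, mem[0x05]=0x1a, mem[0x19]=0xce

MEM[0x18,0x1b,0x01,0x05,0x19] = cc 4e 9a 1a ce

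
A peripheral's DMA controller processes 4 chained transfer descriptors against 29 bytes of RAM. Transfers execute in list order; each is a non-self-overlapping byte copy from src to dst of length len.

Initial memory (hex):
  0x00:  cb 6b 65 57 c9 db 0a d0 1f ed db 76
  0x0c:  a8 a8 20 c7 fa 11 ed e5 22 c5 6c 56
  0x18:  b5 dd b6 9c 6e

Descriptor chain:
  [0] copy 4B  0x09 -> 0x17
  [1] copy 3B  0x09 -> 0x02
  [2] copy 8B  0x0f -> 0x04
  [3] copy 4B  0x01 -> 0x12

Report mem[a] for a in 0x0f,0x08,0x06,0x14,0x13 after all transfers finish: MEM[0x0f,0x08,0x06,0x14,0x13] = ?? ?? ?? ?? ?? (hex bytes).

MEM[0x0f,0x08,0x06,0x14,0x13] = c7 e5 11 db ed

#0 dst[0x17+4] := {0xed,0xdb,0x76,0xa8}
#1 dst[0x02+3] := {0xed,0xdb,0x76}
#2 dst[0x04+8] := {0xc7,0xfa,0x11,0xed,0xe5,0x22,0xc5,0x6c}
#3 dst[0x12+4] := {0x6b,0xed,0xdb,0xc7}
query mem[0x0f]=0xc7, mem[0x08]=0xe5, mem[0x06]=0x11, mem[0x14]=0xdb, mem[0x13]=0xed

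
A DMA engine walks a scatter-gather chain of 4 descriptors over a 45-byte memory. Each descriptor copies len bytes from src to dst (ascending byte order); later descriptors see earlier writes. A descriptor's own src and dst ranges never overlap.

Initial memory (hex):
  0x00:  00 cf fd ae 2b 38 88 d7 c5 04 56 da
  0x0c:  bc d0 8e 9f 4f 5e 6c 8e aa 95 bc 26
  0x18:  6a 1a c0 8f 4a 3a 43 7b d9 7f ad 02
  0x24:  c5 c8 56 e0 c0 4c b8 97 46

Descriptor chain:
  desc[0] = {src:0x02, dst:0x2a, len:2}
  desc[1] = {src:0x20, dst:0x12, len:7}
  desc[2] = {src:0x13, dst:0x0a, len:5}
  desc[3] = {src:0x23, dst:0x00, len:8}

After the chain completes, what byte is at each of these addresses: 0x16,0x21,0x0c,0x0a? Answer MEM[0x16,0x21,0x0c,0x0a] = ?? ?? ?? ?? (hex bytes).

MEM[0x16,0x21,0x0c,0x0a] = c5 7f 02 7f

[0] 0x02->0x2a len=2 : fd ae
[1] 0x20->0x12 len=7 : d9 7f ad 02 c5 c8 56
[2] 0x13->0x0a len=5 : 7f ad 02 c5 c8
[3] 0x23->0x00 len=8 : 02 c5 c8 56 e0 c0 4c fd
query mem[0x16]=0xc5, mem[0x21]=0x7f, mem[0x0c]=0x02, mem[0x0a]=0x7f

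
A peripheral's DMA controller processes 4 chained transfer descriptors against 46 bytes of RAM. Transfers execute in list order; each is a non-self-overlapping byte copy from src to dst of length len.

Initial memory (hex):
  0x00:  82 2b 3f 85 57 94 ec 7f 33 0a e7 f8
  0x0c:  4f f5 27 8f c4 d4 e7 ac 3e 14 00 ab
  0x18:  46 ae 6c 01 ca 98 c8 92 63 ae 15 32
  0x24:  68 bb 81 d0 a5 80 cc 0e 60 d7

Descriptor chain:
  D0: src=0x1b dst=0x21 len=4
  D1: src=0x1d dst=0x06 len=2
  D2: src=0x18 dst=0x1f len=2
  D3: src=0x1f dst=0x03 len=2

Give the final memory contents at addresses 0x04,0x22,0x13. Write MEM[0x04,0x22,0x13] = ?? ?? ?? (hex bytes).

[0] 0x1b->0x21 len=4 : 01 ca 98 c8
[1] 0x1d->0x06 len=2 : 98 c8
[2] 0x18->0x1f len=2 : 46 ae
[3] 0x1f->0x03 len=2 : 46 ae
query mem[0x04]=0xae, mem[0x22]=0xca, mem[0x13]=0xac

MEM[0x04,0x22,0x13] = ae ca ac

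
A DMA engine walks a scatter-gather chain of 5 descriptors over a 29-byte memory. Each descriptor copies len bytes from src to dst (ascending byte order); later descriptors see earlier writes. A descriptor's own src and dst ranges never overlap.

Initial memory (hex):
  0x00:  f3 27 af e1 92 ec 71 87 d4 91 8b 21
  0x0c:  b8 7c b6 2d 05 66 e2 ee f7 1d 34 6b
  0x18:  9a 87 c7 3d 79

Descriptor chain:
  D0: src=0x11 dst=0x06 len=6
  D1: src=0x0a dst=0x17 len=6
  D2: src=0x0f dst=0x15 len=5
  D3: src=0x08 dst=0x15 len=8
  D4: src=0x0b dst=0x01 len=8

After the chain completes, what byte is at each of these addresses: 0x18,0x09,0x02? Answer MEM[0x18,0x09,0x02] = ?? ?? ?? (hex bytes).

MEM[0x18,0x09,0x02] = 34 f7 b8

#0 dst[0x06+6] := {0x66,0xe2,0xee,0xf7,0x1d,0x34}
#1 dst[0x17+6] := {0x1d,0x34,0xb8,0x7c,0xb6,0x2d}
#2 dst[0x15+5] := {0x2d,0x05,0x66,0xe2,0xee}
#3 dst[0x15+8] := {0xee,0xf7,0x1d,0x34,0xb8,0x7c,0xb6,0x2d}
#4 dst[0x01+8] := {0x34,0xb8,0x7c,0xb6,0x2d,0x05,0x66,0xe2}
query mem[0x18]=0x34, mem[0x09]=0xf7, mem[0x02]=0xb8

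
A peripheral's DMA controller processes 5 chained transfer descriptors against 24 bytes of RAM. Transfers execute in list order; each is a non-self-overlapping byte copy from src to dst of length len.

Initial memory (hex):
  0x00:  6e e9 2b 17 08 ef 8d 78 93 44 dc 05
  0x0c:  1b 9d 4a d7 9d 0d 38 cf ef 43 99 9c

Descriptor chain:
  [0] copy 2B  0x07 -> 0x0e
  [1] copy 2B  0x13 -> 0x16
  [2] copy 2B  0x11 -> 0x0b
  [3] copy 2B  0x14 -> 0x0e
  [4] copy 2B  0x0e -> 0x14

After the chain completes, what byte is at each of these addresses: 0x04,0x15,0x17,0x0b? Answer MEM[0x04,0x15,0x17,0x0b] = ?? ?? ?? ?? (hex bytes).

MEM[0x04,0x15,0x17,0x0b] = 08 43 ef 0d

  after D0: wrote 2B at 0x0e = 7893
  after D1: wrote 2B at 0x16 = cfef
  after D2: wrote 2B at 0x0b = 0d38
  after D3: wrote 2B at 0x0e = ef43
  after D4: wrote 2B at 0x14 = ef43
query mem[0x04]=0x08, mem[0x15]=0x43, mem[0x17]=0xef, mem[0x0b]=0x0d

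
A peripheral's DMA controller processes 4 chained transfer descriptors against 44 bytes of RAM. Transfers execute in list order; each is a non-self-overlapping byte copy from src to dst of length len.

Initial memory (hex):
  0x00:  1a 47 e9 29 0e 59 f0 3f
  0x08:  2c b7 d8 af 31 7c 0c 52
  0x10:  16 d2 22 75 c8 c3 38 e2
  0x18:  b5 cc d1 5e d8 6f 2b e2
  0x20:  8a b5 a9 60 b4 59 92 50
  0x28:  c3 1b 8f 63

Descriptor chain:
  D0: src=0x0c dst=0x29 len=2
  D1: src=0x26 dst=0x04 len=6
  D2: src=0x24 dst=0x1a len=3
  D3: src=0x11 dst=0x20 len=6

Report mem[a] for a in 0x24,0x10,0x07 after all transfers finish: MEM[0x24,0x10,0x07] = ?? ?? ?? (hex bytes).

MEM[0x24,0x10,0x07] = c3 16 31

D0: mem[0x29..0x2a] <- [31 7c]
D1: mem[0x04..0x09] <- [92 50 c3 31 7c 63]
D2: mem[0x1a..0x1c] <- [b4 59 92]
D3: mem[0x20..0x25] <- [d2 22 75 c8 c3 38]
query mem[0x24]=0xc3, mem[0x10]=0x16, mem[0x07]=0x31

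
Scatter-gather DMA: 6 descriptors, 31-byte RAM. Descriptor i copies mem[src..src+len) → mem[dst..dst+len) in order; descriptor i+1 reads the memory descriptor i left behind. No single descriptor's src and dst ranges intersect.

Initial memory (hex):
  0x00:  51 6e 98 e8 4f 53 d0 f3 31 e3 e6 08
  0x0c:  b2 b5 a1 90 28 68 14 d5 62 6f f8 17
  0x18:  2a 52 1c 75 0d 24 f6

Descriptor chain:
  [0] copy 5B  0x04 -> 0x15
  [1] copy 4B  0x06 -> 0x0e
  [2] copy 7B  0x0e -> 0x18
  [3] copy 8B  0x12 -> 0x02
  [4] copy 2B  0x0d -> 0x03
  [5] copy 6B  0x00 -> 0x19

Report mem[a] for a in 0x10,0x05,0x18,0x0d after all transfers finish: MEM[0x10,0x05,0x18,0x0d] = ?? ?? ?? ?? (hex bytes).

MEM[0x10,0x05,0x18,0x0d] = 31 4f d0 b5

D0: mem[0x15..0x19] <- [4f 53 d0 f3 31]
D1: mem[0x0e..0x11] <- [d0 f3 31 e3]
D2: mem[0x18..0x1e] <- [d0 f3 31 e3 14 d5 62]
D3: mem[0x02..0x09] <- [14 d5 62 4f 53 d0 d0 f3]
D4: mem[0x03..0x04] <- [b5 d0]
D5: mem[0x19..0x1e] <- [51 6e 14 b5 d0 4f]
query mem[0x10]=0x31, mem[0x05]=0x4f, mem[0x18]=0xd0, mem[0x0d]=0xb5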